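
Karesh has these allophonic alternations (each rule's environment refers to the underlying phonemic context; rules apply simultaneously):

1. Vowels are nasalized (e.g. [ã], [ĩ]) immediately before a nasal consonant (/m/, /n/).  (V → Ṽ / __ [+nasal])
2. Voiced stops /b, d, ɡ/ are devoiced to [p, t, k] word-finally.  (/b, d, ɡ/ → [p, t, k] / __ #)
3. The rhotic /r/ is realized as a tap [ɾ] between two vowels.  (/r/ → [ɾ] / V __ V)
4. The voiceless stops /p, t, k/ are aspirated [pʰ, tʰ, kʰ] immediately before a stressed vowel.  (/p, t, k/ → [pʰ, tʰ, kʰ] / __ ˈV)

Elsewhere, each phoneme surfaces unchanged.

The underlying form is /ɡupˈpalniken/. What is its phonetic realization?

[ɡupˈpʰalnikẽn]

/ɡ/ — word-initial; rule 2 does not apply here → [ɡ].
/u/ (between /ɡ/ and /p/): rule 1 targets it, but not before a nasal consonant → unchanged [u].
/p/ (between /u/ and /p/): rule 4 targets it, but not immediately before a stressed vowel → unchanged [p].
Rule 4 applies to /p/ (between /p/ and /a/: immediately before a stressed vowel) → [pʰ].
/a/ — between /p/ and /l/; rule 1 does not apply here → [a].
/l/ — not in any rule's target class → [l].
/n/ stays [n].
/i/ (between /n/ and /k/): rule 1 targets it, but not before a nasal consonant → unchanged [i].
/k/ (between /i/ and /e/) fails the environment for rule 4, so it stays [k].
/e/ (between /k/ and /n/) occurs before a nasal consonant → [ẽ] by rule 1.
/n/ stays [n].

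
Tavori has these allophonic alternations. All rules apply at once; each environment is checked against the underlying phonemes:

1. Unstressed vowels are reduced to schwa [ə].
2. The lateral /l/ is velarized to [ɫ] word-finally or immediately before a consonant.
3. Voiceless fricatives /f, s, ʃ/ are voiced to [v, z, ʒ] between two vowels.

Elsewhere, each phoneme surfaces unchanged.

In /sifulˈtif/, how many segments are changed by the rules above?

Segments that undergo a rule: /i/ → [ə] (rule 1); /f/ → [v] (rule 3); /u/ → [ə] (rule 1); /l/ → [ɫ] (rule 2).
All other segments surface unchanged.

4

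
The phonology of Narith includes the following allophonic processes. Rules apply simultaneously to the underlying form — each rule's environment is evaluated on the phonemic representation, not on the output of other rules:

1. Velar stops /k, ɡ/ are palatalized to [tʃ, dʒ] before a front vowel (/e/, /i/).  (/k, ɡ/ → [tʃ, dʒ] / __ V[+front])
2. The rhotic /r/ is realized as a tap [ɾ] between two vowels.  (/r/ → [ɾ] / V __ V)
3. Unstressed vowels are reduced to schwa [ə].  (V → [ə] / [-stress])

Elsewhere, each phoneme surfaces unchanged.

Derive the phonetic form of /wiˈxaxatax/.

/w/ stays [w].
Rule 3 applies to /i/ (between /w/ and /x/: in an unstressed syllable) → [ə].
/x/ — not in any rule's target class → [x].
/a/ (between /x/ and /x/) is in the target of rule 3 but the environment (in an unstressed syllable) is not met → [a].
/x/ (between /a/ and /a/) is unaffected → [x].
/a/ meets the environment for rule 3 (in an unstressed syllable) → [ə].
/t/ (between /a/ and /a/): no rule targets it → [t].
/a/ — between /t/ and /x/, in an unstressed syllable — surfaces as [ə] (rule 3).
/x/ (word-final): no rule targets it → [x].

[wəˈxaxətəx]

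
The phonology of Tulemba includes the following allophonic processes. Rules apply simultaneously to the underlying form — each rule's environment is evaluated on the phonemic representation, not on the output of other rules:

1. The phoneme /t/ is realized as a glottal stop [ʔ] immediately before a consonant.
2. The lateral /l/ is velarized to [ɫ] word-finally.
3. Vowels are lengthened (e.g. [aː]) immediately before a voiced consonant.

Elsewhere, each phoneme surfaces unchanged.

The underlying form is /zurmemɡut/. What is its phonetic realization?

/z/ stays [z].
/u/ — between /z/ and /r/, before a voiced consonant — surfaces as [uː] (rule 3).
/r/ (between /u/ and /m/) is unaffected → [r].
/m/ (between /r/ and /e/) is unaffected → [m].
Rule 3 applies to /e/ (between /m/ and /m/: before a voiced consonant) → [eː].
/m/ stays [m].
/ɡ/ (between /m/ and /u/): no rule targets it → [ɡ].
/u/ (between /ɡ/ and /t/) fails the environment for rule 3, so it stays [u].
/t/ (word-final): rule 1 targets it, but not immediately before a consonant → unchanged [t].

[zuːrmeːmɡut]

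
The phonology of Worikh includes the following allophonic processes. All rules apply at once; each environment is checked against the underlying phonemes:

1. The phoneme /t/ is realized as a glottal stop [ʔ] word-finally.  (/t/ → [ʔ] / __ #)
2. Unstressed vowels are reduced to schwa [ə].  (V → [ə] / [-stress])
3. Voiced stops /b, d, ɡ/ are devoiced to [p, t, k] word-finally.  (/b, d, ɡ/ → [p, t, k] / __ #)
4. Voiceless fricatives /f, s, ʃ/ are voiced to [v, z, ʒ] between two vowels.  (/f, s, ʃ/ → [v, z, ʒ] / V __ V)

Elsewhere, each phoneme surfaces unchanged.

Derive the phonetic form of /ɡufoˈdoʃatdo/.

/ɡ/ (word-initial): rule 3 targets it, but not word-finally → unchanged [ɡ].
/u/ — between /ɡ/ and /f/, in an unstressed syllable — surfaces as [ə] (rule 2).
/f/ meets the environment for rule 4 (between two vowels) → [v].
/o/ meets the environment for rule 2 (in an unstressed syllable) → [ə].
/d/ (between /o/ and /o/) is in the target of rule 3 but the environment (word-finally) is not met → [d].
/o/ (between /d/ and /ʃ/): rule 2 targets it, but not in an unstressed syllable → unchanged [o].
/ʃ/ (between /o/ and /a/): between two vowels, so rule 4 applies → [ʒ].
/a/ (between /ʃ/ and /t/) occurs in an unstressed syllable → [ə] by rule 2.
/t/ — between /a/ and /d/; rule 1 does not apply here → [t].
/d/ (between /t/ and /o/) fails the environment for rule 3, so it stays [d].
Rule 2 applies to /o/ (word-final: in an unstressed syllable) → [ə].

[ɡəvəˈdoʒətdə]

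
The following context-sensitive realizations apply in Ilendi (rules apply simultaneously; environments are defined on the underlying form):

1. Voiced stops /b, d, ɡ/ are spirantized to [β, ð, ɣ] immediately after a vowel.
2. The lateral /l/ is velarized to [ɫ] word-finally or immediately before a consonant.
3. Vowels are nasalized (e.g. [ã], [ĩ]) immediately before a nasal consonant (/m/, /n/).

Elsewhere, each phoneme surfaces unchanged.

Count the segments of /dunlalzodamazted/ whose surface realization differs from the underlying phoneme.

5

Segments that undergo a rule: /u/ → [ũ] (rule 3); /l/ → [ɫ] (rule 2); /d/ → [ð] (rule 1); /a/ → [ã] (rule 3); /d/ → [ð] (rule 1).
All other segments surface unchanged.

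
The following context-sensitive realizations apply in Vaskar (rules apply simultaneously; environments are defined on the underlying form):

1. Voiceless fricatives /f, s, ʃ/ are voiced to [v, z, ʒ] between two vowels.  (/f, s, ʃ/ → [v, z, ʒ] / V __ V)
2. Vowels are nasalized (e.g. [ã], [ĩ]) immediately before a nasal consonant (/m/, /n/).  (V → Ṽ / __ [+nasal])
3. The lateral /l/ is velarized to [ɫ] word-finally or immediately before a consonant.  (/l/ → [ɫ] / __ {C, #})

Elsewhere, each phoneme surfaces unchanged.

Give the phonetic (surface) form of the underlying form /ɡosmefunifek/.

[ɡosmevũnivek]

/o/ (between /ɡ/ and /s/) fails the environment for rule 2, so it stays [o].
/s/ (between /o/ and /m/): rule 1 targets it, but not between two vowels → unchanged [s].
/e/ (between /m/ and /f/) is in the target of rule 2 but the environment (before a nasal consonant) is not met → [e].
/f/ — between /e/ and /u/, between two vowels — surfaces as [v] (rule 1).
/u/ meets the environment for rule 2 (before a nasal consonant) → [ũ].
/i/ (between /n/ and /f/) fails the environment for rule 2, so it stays [i].
/f/ (between /i/ and /e/) occurs between two vowels → [v] by rule 1.
/e/ (between /f/ and /k/) fails the environment for rule 2, so it stays [e].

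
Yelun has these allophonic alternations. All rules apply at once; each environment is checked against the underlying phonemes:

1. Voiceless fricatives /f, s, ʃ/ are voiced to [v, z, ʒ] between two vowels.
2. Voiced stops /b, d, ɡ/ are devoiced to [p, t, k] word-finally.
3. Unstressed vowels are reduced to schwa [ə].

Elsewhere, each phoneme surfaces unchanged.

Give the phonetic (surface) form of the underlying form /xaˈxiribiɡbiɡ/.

/a/ — between /x/ and /x/, in an unstressed syllable — surfaces as [ə] (rule 3).
/i/ (between /x/ and /r/): rule 3 targets it, but not in an unstressed syllable → unchanged [i].
/i/ (between /r/ and /b/) occurs in an unstressed syllable → [ə] by rule 3.
/b/ — between /i/ and /i/; rule 2 does not apply here → [b].
/i/ (between /b/ and /ɡ/): in an unstressed syllable, so rule 3 applies → [ə].
/ɡ/ (between /i/ and /b/): rule 2 targets it, but not word-finally → unchanged [ɡ].
/b/ — between /ɡ/ and /i/; rule 2 does not apply here → [b].
/i/ — between /b/ and /ɡ/, in an unstressed syllable — surfaces as [ə] (rule 3).
Rule 2 applies to /ɡ/ (word-final: word-finally) → [k].

[xəˈxirəbəɡbək]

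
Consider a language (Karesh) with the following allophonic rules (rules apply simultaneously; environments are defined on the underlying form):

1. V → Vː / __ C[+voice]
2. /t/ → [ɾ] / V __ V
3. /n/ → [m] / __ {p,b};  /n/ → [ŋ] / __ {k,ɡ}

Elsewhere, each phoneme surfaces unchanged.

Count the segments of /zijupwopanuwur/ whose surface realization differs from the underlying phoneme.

Segments that undergo a rule: /i/ → [iː] (rule 1); /a/ → [aː] (rule 1); /u/ → [uː] (rule 1); /u/ → [uː] (rule 1).
All other segments surface unchanged.

4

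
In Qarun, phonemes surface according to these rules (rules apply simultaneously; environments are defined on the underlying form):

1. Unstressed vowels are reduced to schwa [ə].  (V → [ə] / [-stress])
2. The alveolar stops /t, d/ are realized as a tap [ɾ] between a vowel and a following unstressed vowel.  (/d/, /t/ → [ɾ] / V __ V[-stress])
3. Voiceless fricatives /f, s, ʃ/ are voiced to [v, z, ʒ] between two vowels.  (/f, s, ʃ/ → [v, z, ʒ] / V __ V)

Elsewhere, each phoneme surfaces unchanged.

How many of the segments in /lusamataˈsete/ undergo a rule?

Segments that undergo a rule: /u/ → [ə] (rule 1); /s/ → [z] (rule 3); /a/ → [ə] (rule 1); /a/ → [ə] (rule 1); /t/ → [ɾ] (rule 2); /a/ → [ə] (rule 1); /s/ → [z] (rule 3); /t/ → [ɾ] (rule 2); /e/ → [ə] (rule 1).
All other segments surface unchanged.

9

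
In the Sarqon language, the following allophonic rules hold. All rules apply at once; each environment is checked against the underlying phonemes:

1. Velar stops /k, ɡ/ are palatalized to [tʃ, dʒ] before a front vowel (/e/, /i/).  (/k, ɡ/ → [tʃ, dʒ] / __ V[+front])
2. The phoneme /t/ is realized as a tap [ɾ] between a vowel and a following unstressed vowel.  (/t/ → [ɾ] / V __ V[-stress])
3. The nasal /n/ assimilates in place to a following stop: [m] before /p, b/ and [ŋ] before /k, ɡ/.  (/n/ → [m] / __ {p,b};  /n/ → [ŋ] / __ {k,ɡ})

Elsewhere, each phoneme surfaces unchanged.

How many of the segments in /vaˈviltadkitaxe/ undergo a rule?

Segments that undergo a rule: /k/ → [tʃ] (rule 1); /t/ → [ɾ] (rule 2).
All other segments surface unchanged.

2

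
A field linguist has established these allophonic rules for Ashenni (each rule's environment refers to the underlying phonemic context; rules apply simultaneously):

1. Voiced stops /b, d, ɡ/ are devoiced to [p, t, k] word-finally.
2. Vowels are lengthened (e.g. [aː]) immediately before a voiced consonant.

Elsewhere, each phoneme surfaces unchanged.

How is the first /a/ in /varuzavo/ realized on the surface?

[aː]

Rule 2 applies to /a/ (between /v/ and /r/: before a voiced consonant) → [aː].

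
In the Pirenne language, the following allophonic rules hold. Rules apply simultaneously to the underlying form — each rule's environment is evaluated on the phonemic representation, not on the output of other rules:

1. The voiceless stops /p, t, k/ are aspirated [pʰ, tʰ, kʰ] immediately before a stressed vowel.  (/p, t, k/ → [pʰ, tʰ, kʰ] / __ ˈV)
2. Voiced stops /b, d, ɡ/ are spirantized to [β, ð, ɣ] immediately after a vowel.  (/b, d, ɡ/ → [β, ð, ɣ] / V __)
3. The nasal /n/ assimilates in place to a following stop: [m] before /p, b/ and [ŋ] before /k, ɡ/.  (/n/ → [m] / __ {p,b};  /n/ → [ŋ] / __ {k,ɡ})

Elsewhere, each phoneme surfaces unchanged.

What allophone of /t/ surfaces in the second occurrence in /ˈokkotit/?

/t/ (word-final): rule 1 targets it, but not immediately before a stressed vowel → unchanged [t].

[t]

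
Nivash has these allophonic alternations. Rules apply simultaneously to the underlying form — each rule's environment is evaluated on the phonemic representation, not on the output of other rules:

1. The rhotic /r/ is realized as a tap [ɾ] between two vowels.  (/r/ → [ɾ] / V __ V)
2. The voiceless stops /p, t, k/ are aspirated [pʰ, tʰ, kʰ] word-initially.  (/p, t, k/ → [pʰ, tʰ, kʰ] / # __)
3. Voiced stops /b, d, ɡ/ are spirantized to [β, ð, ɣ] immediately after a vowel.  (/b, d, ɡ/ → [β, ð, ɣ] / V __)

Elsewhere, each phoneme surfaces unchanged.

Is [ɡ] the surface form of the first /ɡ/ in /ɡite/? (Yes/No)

/ɡ/ (word-initial) is in the target of rule 3 but the environment (immediately after a vowel) is not met → [ɡ].
The actual realization is [ɡ], which matches [ɡ].

Yes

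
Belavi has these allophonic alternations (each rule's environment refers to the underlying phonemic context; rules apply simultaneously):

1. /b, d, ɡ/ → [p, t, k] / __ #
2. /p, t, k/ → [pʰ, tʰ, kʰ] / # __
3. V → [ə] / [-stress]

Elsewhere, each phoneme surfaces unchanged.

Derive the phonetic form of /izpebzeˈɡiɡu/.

Rule 3 applies to /i/ (word-initial: in an unstressed syllable) → [ə].
/p/ (between /z/ and /e/): rule 2 targets it, but not word-initially → unchanged [p].
Rule 3 applies to /e/ (between /p/ and /b/: in an unstressed syllable) → [ə].
/b/ (between /e/ and /z/) fails the environment for rule 1, so it stays [b].
/e/ (between /z/ and /ɡ/): in an unstressed syllable, so rule 3 applies → [ə].
/ɡ/ (between /e/ and /i/) fails the environment for rule 1, so it stays [ɡ].
/i/ (between /ɡ/ and /ɡ/): rule 3 targets it, but not in an unstressed syllable → unchanged [i].
/ɡ/ (between /i/ and /u/): rule 1 targets it, but not word-finally → unchanged [ɡ].
Rule 3 applies to /u/ (word-final: in an unstressed syllable) → [ə].

[əzpəbzəˈɡiɡə]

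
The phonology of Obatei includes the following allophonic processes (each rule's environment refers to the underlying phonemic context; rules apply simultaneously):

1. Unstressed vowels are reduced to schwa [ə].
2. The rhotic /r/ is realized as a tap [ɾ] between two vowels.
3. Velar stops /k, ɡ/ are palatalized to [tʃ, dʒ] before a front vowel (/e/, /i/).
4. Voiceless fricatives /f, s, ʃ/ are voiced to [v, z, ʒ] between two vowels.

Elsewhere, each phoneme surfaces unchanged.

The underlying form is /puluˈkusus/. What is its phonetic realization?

/p/ (word-initial): no rule targets it → [p].
Rule 1 applies to /u/ (between /p/ and /l/: in an unstressed syllable) → [ə].
/l/ (between /u/ and /u/): no rule targets it → [l].
/u/ (between /l/ and /k/): in an unstressed syllable, so rule 1 applies → [ə].
/k/ (between /u/ and /u/) is in the target of rule 3 but the environment (before a front vowel) is not met → [k].
/u/ (between /k/ and /s/): rule 1 targets it, but not in an unstressed syllable → unchanged [u].
/s/ (between /u/ and /u/) occurs between two vowels → [z] by rule 4.
/u/ — between /s/ and /s/, in an unstressed syllable — surfaces as [ə] (rule 1).
/s/ — word-final; rule 4 does not apply here → [s].

[pələˈkuzəs]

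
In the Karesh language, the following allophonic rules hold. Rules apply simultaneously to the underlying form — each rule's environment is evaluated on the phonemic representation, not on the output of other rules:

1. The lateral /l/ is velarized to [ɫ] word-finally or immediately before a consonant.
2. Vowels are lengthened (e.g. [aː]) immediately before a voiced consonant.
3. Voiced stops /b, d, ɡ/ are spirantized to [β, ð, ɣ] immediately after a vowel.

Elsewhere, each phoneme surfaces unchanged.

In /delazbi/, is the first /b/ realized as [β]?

No

/b/ (between /z/ and /i/) is in the target of rule 3 but the environment (immediately after a vowel) is not met → [b].
The actual realization is [b], not [β].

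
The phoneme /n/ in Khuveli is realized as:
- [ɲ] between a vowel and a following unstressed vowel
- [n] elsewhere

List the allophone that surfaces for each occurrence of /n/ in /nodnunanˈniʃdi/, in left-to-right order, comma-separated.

Occurrence 1 (position 1): no conditioning environment matches → elsewhere allophone [n].
Occurrence 2 (position 4): no conditioning environment matches → elsewhere allophone [n].
Occurrence 3 (position 6): between a vowel and a following unstressed vowel → [ɲ].
Occurrence 4 (position 8): no conditioning environment matches → elsewhere allophone [n].
Occurrence 5 (position 9): no conditioning environment matches → elsewhere allophone [n].

[n], [n], [ɲ], [n], [n]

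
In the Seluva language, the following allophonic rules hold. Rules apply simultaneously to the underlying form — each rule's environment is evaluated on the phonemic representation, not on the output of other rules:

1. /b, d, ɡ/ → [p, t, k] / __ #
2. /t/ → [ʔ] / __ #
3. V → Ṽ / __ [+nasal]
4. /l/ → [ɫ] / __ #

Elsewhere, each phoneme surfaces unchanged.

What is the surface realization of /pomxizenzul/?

[põmxizẽnzuɫ]

/p/ (word-initial): no rule targets it → [p].
Rule 3 applies to /o/ (between /p/ and /m/: before a nasal consonant) → [õ].
/m/ (between /o/ and /x/): no rule targets it → [m].
/x/ — not in any rule's target class → [x].
/i/ (between /x/ and /z/) is in the target of rule 3 but the environment (before a nasal consonant) is not met → [i].
/z/ — not in any rule's target class → [z].
/e/ meets the environment for rule 3 (before a nasal consonant) → [ẽ].
/n/ (between /e/ and /z/): no rule targets it → [n].
/z/ (between /n/ and /u/): no rule targets it → [z].
/u/ — between /z/ and /l/; rule 3 does not apply here → [u].
/l/ (word-final): word-finally, so rule 4 applies → [ɫ].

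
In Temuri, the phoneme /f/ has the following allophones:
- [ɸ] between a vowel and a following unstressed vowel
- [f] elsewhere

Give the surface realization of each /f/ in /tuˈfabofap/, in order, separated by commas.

[f], [ɸ]

Occurrence 1 (position 3): no conditioning environment matches → elsewhere allophone [f].
Occurrence 2 (position 7): between a vowel and a following unstressed vowel → [ɸ].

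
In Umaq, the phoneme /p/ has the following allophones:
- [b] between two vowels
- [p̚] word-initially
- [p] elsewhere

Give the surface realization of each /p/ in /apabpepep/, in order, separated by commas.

Occurrence 1 (position 2): between two vowels → [b].
Occurrence 2 (position 5): no conditioning environment matches → elsewhere allophone [p].
Occurrence 3 (position 7): between two vowels → [b].
Occurrence 4 (position 9): no conditioning environment matches → elsewhere allophone [p].

[b], [p], [b], [p]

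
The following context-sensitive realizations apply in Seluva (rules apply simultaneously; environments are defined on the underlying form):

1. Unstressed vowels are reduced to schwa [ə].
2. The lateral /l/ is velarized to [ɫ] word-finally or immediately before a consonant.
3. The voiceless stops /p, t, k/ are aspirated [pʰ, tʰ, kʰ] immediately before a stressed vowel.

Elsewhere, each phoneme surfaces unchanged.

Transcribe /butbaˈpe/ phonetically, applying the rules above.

[bətbəˈpʰe]

Rule 1 applies to /u/ (between /b/ and /t/: in an unstressed syllable) → [ə].
/t/ (between /u/ and /b/) is in the target of rule 3 but the environment (immediately before a stressed vowel) is not met → [t].
/a/ — between /b/ and /p/, in an unstressed syllable — surfaces as [ə] (rule 1).
Rule 3 applies to /p/ (between /a/ and /e/: immediately before a stressed vowel) → [pʰ].
/e/ (word-final) is in the target of rule 1 but the environment (in an unstressed syllable) is not met → [e].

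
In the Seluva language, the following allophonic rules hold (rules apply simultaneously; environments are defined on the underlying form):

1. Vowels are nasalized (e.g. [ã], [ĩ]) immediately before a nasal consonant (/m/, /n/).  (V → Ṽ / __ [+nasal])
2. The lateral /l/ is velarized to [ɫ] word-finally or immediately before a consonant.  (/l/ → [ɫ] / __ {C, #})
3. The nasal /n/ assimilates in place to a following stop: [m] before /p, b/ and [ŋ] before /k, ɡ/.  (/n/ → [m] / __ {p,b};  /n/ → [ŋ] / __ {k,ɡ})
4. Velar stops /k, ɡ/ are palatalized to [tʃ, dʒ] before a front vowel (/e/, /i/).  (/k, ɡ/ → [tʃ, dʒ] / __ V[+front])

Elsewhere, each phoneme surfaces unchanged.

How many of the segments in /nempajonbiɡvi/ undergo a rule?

3

Segments that undergo a rule: /e/ → [ẽ] (rule 1); /o/ → [õ] (rule 1); /n/ → [m] (rule 3).
All other segments surface unchanged.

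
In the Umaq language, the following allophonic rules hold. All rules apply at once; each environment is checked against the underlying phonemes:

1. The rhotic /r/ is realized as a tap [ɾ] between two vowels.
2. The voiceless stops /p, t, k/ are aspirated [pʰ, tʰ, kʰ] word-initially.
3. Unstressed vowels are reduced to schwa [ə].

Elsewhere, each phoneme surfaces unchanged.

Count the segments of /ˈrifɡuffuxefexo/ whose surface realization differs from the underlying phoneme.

5

Segments that undergo a rule: /u/ → [ə] (rule 3); /u/ → [ə] (rule 3); /e/ → [ə] (rule 3); /e/ → [ə] (rule 3); /o/ → [ə] (rule 3).
All other segments surface unchanged.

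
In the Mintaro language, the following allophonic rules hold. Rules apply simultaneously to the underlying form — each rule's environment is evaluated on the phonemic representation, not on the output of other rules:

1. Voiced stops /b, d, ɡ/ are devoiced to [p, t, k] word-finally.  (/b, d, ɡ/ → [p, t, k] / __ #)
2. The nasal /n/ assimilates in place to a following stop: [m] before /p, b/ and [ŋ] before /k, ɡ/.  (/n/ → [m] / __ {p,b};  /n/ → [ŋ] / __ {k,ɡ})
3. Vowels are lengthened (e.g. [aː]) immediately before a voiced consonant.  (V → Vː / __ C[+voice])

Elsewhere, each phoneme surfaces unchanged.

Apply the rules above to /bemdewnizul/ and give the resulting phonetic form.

/b/ (word-initial): rule 1 targets it, but not word-finally → unchanged [b].
/e/ (between /b/ and /m/): before a voiced consonant, so rule 3 applies → [eː].
/m/ (between /e/ and /d/): no rule targets it → [m].
/d/ (between /m/ and /e/) fails the environment for rule 1, so it stays [d].
/e/ meets the environment for rule 3 (before a voiced consonant) → [eː].
/w/ (between /e/ and /n/) is unaffected → [w].
/n/ — between /w/ and /i/; rule 2 does not apply here → [n].
/i/ (between /n/ and /z/): before a voiced consonant, so rule 3 applies → [iː].
/z/ (between /i/ and /u/) is unaffected → [z].
/u/ meets the environment for rule 3 (before a voiced consonant) → [uː].
/l/ (word-final): no rule targets it → [l].

[beːmdeːwniːzuːl]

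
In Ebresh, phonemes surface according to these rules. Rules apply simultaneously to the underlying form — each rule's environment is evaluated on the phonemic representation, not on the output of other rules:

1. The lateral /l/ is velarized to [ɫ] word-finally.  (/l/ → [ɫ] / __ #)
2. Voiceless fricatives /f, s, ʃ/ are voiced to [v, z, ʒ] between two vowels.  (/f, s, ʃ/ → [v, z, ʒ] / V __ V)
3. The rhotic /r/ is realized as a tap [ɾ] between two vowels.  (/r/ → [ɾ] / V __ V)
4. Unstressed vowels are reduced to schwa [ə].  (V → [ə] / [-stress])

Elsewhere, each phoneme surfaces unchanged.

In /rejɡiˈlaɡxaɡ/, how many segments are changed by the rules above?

3

Segments that undergo a rule: /e/ → [ə] (rule 4); /i/ → [ə] (rule 4); /a/ → [ə] (rule 4).
All other segments surface unchanged.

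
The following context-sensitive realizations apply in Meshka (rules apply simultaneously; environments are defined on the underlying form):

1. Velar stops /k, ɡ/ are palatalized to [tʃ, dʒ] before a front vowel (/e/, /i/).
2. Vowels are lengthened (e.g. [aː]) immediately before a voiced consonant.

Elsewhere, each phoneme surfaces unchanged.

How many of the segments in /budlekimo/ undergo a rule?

Segments that undergo a rule: /u/ → [uː] (rule 2); /k/ → [tʃ] (rule 1); /i/ → [iː] (rule 2).
All other segments surface unchanged.

3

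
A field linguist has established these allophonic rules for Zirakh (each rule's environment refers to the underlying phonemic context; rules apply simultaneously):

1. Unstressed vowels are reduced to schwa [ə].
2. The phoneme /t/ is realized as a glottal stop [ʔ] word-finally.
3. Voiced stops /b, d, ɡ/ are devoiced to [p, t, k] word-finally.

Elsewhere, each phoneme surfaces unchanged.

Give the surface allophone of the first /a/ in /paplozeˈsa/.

[ə]

Rule 1 applies to /a/ (between /p/ and /p/: in an unstressed syllable) → [ə].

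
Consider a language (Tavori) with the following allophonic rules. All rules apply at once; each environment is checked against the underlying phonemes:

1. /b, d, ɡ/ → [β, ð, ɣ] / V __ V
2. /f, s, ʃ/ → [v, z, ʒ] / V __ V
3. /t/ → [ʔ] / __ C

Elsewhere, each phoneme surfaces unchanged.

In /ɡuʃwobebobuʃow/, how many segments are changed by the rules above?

4

Segments that undergo a rule: /b/ → [β] (rule 1); /b/ → [β] (rule 1); /b/ → [β] (rule 1); /ʃ/ → [ʒ] (rule 2).
All other segments surface unchanged.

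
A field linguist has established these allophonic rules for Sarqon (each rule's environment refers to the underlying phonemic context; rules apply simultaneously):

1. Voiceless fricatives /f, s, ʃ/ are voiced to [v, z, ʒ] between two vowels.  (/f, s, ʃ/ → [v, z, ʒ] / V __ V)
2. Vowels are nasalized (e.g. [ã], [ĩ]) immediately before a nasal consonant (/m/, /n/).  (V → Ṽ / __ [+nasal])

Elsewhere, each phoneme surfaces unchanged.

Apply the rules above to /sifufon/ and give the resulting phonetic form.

[sivuvõn]

/s/ (word-initial): rule 1 targets it, but not between two vowels → unchanged [s].
/i/ (between /s/ and /f/): rule 2 targets it, but not before a nasal consonant → unchanged [i].
Rule 1 applies to /f/ (between /i/ and /u/: between two vowels) → [v].
/u/ (between /f/ and /f/) fails the environment for rule 2, so it stays [u].
/f/ — between /u/ and /o/, between two vowels — surfaces as [v] (rule 1).
/o/ — between /f/ and /n/, before a nasal consonant — surfaces as [õ] (rule 2).
/n/ stays [n].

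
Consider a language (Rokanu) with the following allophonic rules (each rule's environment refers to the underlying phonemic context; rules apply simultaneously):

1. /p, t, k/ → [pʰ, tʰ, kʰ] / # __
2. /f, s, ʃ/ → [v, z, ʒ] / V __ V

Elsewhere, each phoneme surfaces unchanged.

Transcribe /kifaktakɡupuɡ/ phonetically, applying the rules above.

[kʰivaktakɡupuɡ]

/k/ — word-initial, word-initially — surfaces as [kʰ] (rule 1).
/i/ — not in any rule's target class → [i].
/f/ (between /i/ and /a/): between two vowels, so rule 2 applies → [v].
/a/ (between /f/ and /k/): no rule targets it → [a].
/k/ (between /a/ and /t/) fails the environment for rule 1, so it stays [k].
/t/ (between /k/ and /a/): rule 1 targets it, but not word-initially → unchanged [t].
/a/ — not in any rule's target class → [a].
/k/ — between /a/ and /ɡ/; rule 1 does not apply here → [k].
/ɡ/ (between /k/ and /u/) is unaffected → [ɡ].
/u/ (between /ɡ/ and /p/) is unaffected → [u].
/p/ (between /u/ and /u/): rule 1 targets it, but not word-initially → unchanged [p].
/u/ — not in any rule's target class → [u].
/ɡ/ stays [ɡ].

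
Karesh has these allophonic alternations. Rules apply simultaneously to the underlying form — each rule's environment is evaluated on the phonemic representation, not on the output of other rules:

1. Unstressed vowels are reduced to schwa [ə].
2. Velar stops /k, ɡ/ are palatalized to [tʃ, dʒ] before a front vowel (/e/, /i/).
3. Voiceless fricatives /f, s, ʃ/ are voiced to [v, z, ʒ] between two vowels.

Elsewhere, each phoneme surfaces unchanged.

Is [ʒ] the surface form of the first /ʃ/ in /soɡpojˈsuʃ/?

No

/ʃ/ (word-final) fails the environment for rule 3, so it stays [ʃ].
The actual realization is [ʃ], not [ʒ].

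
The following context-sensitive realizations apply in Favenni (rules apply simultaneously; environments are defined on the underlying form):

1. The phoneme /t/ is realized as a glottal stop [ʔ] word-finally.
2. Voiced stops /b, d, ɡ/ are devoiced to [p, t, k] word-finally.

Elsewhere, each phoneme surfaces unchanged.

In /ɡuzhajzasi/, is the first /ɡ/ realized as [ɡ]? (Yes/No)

Yes

/ɡ/ (word-initial): rule 2 targets it, but not word-finally → unchanged [ɡ].
The actual realization is [ɡ], which matches [ɡ].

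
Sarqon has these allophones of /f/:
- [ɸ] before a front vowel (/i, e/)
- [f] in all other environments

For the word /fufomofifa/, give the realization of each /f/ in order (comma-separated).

[f], [f], [ɸ], [f]

Occurrence 1 (position 1): no conditioning environment matches → elsewhere allophone [f].
Occurrence 2 (position 3): no conditioning environment matches → elsewhere allophone [f].
Occurrence 3 (position 7): before a front vowel (/i, e/) → [ɸ].
Occurrence 4 (position 9): no conditioning environment matches → elsewhere allophone [f].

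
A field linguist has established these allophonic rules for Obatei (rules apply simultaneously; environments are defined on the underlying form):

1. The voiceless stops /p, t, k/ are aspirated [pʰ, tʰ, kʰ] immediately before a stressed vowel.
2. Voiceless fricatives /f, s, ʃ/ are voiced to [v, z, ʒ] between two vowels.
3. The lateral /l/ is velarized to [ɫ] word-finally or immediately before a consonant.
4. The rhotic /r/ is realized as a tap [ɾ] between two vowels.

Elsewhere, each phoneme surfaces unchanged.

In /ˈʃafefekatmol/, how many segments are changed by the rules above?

3

Segments that undergo a rule: /f/ → [v] (rule 2); /f/ → [v] (rule 2); /l/ → [ɫ] (rule 3).
All other segments surface unchanged.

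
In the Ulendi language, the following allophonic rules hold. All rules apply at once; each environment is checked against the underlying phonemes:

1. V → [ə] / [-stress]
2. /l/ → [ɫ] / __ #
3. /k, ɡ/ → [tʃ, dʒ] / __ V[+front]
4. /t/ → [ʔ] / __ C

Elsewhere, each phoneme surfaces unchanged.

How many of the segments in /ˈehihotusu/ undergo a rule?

Segments that undergo a rule: /i/ → [ə] (rule 1); /o/ → [ə] (rule 1); /u/ → [ə] (rule 1); /u/ → [ə] (rule 1).
All other segments surface unchanged.

4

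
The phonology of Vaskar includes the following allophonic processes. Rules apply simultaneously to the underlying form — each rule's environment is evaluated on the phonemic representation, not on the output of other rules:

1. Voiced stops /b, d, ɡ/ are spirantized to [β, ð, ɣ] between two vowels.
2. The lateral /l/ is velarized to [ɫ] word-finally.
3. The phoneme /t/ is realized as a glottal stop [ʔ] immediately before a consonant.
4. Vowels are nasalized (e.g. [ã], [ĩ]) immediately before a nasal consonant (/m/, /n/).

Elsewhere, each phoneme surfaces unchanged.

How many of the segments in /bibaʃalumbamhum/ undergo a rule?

Segments that undergo a rule: /b/ → [β] (rule 1); /u/ → [ũ] (rule 4); /a/ → [ã] (rule 4); /u/ → [ũ] (rule 4).
All other segments surface unchanged.

4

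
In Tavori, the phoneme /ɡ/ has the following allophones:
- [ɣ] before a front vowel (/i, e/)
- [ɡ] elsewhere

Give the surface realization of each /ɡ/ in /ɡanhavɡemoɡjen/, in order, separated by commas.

Occurrence 1 (position 1): no conditioning environment matches → elsewhere allophone [ɡ].
Occurrence 2 (position 7): before a front vowel (/i, e/) → [ɣ].
Occurrence 3 (position 11): no conditioning environment matches → elsewhere allophone [ɡ].

[ɡ], [ɣ], [ɡ]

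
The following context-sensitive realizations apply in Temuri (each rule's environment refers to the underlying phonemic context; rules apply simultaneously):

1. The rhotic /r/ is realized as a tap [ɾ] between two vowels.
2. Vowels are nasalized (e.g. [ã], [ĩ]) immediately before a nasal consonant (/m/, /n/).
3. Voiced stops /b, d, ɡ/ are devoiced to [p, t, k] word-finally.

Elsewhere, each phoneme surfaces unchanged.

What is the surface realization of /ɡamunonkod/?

[ɡãmũnõnkot]

/ɡ/ (word-initial) is in the target of rule 3 but the environment (word-finally) is not met → [ɡ].
Rule 2 applies to /a/ (between /ɡ/ and /m/: before a nasal consonant) → [ã].
/u/ meets the environment for rule 2 (before a nasal consonant) → [ũ].
Rule 2 applies to /o/ (between /n/ and /n/: before a nasal consonant) → [õ].
/o/ — between /k/ and /d/; rule 2 does not apply here → [o].
/d/ — word-final, word-finally — surfaces as [t] (rule 3).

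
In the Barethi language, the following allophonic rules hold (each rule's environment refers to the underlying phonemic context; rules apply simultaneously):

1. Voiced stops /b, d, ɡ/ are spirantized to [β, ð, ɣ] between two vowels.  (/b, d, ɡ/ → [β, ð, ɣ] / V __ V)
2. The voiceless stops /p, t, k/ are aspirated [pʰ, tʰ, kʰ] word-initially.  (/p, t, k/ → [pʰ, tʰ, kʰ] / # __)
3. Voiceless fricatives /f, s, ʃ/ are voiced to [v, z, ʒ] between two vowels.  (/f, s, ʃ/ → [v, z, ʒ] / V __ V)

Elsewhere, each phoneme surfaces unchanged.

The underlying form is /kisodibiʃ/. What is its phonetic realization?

[kʰizoðiβiʃ]

/k/ — word-initial, word-initially — surfaces as [kʰ] (rule 2).
/i/ (between /k/ and /s/): no rule targets it → [i].
Rule 3 applies to /s/ (between /i/ and /o/: between two vowels) → [z].
/o/ — not in any rule's target class → [o].
/d/ — between /o/ and /i/, between two vowels — surfaces as [ð] (rule 1).
/i/ — not in any rule's target class → [i].
/b/ — between /i/ and /i/, between two vowels — surfaces as [β] (rule 1).
/i/ stays [i].
/ʃ/ (word-final): rule 3 targets it, but not between two vowels → unchanged [ʃ].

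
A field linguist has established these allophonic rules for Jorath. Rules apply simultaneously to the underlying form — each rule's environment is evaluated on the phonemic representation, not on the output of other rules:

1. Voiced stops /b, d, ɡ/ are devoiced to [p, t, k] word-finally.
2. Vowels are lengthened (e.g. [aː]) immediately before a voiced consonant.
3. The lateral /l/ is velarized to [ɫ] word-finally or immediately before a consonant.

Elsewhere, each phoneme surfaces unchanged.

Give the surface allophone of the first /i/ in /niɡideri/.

[iː]

/i/ meets the environment for rule 2 (before a voiced consonant) → [iː].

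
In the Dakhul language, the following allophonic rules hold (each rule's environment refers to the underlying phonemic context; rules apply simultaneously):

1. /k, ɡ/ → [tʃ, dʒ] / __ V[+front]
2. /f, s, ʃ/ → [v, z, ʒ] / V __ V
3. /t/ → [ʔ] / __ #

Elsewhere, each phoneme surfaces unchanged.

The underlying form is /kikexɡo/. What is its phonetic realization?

/k/ (word-initial) occurs before a front vowel → [tʃ] by rule 1.
/i/ stays [i].
/k/ meets the environment for rule 1 (before a front vowel) → [tʃ].
/e/ (between /k/ and /x/) is unaffected → [e].
/x/ stays [x].
/ɡ/ — between /x/ and /o/; rule 1 does not apply here → [ɡ].
/o/ (word-final) is unaffected → [o].

[tʃitʃexɡo]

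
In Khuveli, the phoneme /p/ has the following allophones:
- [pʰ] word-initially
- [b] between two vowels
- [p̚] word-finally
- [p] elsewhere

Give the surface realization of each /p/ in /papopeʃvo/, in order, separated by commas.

[pʰ], [b], [b]

Occurrence 1 (position 1): word-initially → [pʰ].
Occurrence 2 (position 3): between two vowels → [b].
Occurrence 3 (position 5): between two vowels → [b].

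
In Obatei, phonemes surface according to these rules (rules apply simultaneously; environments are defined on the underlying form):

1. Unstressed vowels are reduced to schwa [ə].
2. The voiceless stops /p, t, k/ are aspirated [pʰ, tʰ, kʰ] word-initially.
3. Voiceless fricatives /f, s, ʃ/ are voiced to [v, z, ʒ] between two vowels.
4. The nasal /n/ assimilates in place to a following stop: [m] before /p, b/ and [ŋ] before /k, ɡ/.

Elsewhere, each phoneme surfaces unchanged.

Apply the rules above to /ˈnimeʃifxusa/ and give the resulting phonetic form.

/n/ (word-initial): rule 4 targets it, but not before a labial or velar stop → unchanged [n].
/i/ (between /n/ and /m/) fails the environment for rule 1, so it stays [i].
/m/ (between /i/ and /e/): no rule targets it → [m].
Rule 1 applies to /e/ (between /m/ and /ʃ/: in an unstressed syllable) → [ə].
/ʃ/ (between /e/ and /i/) occurs between two vowels → [ʒ] by rule 3.
/i/ (between /ʃ/ and /f/) occurs in an unstressed syllable → [ə] by rule 1.
/f/ (between /i/ and /x/) is in the target of rule 3 but the environment (between two vowels) is not met → [f].
/x/ (between /f/ and /u/): no rule targets it → [x].
/u/ (between /x/ and /s/): in an unstressed syllable, so rule 1 applies → [ə].
/s/ — between /u/ and /a/, between two vowels — surfaces as [z] (rule 3).
/a/ (word-final) occurs in an unstressed syllable → [ə] by rule 1.

[ˈniməʒəfxəzə]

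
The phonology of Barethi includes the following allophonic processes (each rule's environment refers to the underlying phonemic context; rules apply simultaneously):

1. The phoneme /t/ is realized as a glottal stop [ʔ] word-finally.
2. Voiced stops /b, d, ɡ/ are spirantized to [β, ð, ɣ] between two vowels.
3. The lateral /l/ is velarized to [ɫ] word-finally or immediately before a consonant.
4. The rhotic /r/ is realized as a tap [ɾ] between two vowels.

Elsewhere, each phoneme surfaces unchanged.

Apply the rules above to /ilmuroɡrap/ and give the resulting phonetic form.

[iɫmuɾoɡrap]

/i/ stays [i].
/l/ — between /i/ and /m/, word-finally or immediately before a consonant — surfaces as [ɫ] (rule 3).
/m/ — not in any rule's target class → [m].
/u/ (between /m/ and /r/) is unaffected → [u].
/r/ — between /u/ and /o/, between two vowels — surfaces as [ɾ] (rule 4).
/o/ (between /r/ and /ɡ/): no rule targets it → [o].
/ɡ/ — between /o/ and /r/; rule 2 does not apply here → [ɡ].
/r/ (between /ɡ/ and /a/) is in the target of rule 4 but the environment (between two vowels) is not met → [r].
/a/ — not in any rule's target class → [a].
/p/ stays [p].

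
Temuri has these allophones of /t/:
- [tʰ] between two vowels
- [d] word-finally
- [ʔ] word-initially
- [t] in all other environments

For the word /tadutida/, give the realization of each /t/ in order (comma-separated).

[ʔ], [tʰ]

Occurrence 1 (position 1): word-initially → [ʔ].
Occurrence 2 (position 5): between two vowels → [tʰ].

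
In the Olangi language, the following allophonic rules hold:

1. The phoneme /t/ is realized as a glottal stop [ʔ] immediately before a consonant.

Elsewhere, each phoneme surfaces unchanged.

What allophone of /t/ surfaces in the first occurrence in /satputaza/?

[ʔ]

/t/ (between /a/ and /p/) occurs immediately before a consonant → [ʔ] by rule 1.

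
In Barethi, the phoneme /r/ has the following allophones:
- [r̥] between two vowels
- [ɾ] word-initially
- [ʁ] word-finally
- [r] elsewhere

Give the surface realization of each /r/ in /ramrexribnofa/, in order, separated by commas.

Occurrence 1 (position 1): word-initially → [ɾ].
Occurrence 2 (position 4): no conditioning environment matches → elsewhere allophone [r].
Occurrence 3 (position 7): no conditioning environment matches → elsewhere allophone [r].

[ɾ], [r], [r]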